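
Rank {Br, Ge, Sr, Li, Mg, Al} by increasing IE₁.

Li < Sr < Al < Mg < Ge < Br

Across a period the outer electron is held more tightly (higher IE₁); down a group it sits in a higher shell, more shielded, and comes off more easily.
These span different periods and groups, so the two trends combine.
Sr > Li: the two effects oppose for this pair; the across-period effect wins (550 vs 520 kJ/mol).
Al > Sr: both effects reinforce here, so Al is clearly the higher of the two.
Mg > Al: this pair runs against the simple trend — see the exception note.
Ge > Mg: the two effects oppose for this pair; the across-period effect wins (762 vs 738 kJ/mol).
Br > Ge: both are in period 4; the period trend gives Br the larger value.
Note the exception: Mg has a higher first ionization energy than Al, contrary to the simple trend — Al's single 3p electron is easier to remove than one from Mg's filled 3s².
For reference (kJ/mol): Li 520, Mg 738, Al 578, Ge 762, Br 1140, Sr 550.
So from lowest to highest: Li < Sr < Al < Mg < Ge < Br.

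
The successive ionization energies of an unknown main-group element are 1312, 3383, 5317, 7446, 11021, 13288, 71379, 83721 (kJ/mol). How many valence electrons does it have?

6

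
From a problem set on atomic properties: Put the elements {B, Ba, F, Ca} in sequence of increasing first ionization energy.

Ba < Ca < B < F

Across a period the outer electron is held more tightly (higher IE₁); down a group it sits in a higher shell, more shielded, and comes off more easily.
Here both period and group differ, so the two effects have to be weighed against each other.
Ca > Ba: Ca sits above Ba in group 2, so the down-group effect alone puts Ca higher.
B > Ca: relative to Ca, both the across-period and down-group shifts push B's first ionization energy up.
F > B: both are in period 2; the period trend gives F the larger value.
Approximate values (kJ/mol): B 801, F 1681, Ca 590, Ba 503.
So from lowest to highest: Ba < Ca < B < F.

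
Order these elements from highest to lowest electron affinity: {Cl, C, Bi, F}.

Cl > F > C > Bi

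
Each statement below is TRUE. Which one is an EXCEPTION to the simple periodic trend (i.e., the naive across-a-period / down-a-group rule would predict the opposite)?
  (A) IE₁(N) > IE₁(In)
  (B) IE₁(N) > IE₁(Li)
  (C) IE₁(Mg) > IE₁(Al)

(C)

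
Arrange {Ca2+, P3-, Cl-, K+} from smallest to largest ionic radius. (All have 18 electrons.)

Ca2+ < K+ < Cl- < P3-

All of these have 18 electrons, so size is governed by nuclear charge alone: the more protons, the stronger the pull on the same electron cloud, and the smaller the ion.
Nuclear charges: Ca2+ (Z=20), K+ (Z=19), Cl- (Z=17), P3- (Z=15).
Smallest to largest: Ca2+ < K+ < Cl- < P3-.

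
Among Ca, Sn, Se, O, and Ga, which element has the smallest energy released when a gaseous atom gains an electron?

O is in period 2, group 16; Ca is in period 4, group 2; Ga is in period 4, group 13; Se is in period 4, group 16; Sn is in period 5, group 14.
EA tends to increase across a period and decrease down a group, though the pattern is less regular than for IE or radius.
Neither a single period nor a single group — weigh both effects.
Ga > Ca: both are in period 4; the period trend gives Ga the larger value.
Sn > Ga: period and group pull opposite ways; the across-period shift dominates (107 vs 29 kJ/mol).
O > Sn: relative to Sn, both the across-period and down-group shifts push O's electron affinity up.
Se > O: this pair runs against the simple trend — see the exception note.
Note the exception: Se has a higher electron affinity than O, contrary to the simple trend — O's compact 2p subshell gives strong electron–electron repulsion on the added electron.
For reference (kJ/mol): O 141, Ca 2, Ga 29, Se 195, Sn 107.
The smallest energy released when a gaseous atom gains an electron among these belongs to Ca.

Ca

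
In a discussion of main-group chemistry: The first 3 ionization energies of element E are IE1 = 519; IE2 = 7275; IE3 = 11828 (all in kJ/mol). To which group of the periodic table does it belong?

Group 1

Look for the largest jump between consecutive ionization energies: IE2/IE1 ≈ 14.0, far larger than any earlier ratio.
That jump marks the point where a core electron is being removed. So the atom has 1 valence electron.
A main-group element with 1 valence electron is in group 1.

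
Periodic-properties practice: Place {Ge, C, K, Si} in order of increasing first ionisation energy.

C is in period 2, group 14; Si is in period 3, group 14; K is in period 4, group 1; Ge is in period 4, group 14.
Across a period the outer electron is held more tightly (higher IE₁); down a group it sits in a higher shell, more shielded, and comes off more easily.
Here both period and group differ, so the two effects have to be weighed against each other.
Ge > K: Ge lies to the right of K in period 4, so the across-period effect alone puts Ge higher.
Si > Ge: they share group 14; the group trend gives Si the larger value.
C > Si: C sits above Si in group 14, so the down-group effect alone puts C higher.
Tabulated first ionization energy (kJ/mol): C 1086, Si 786, K 419, Ge 762.
So from lowest to highest: K < Ge < Si < C.

K, Ge, Si, C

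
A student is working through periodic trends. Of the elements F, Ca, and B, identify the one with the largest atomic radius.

Ca

B is in period 2, group 13; F is in period 2, group 17; Ca is in period 4, group 2.
Atomic radius shrinks across a period as nuclear charge pulls the same shell inward, and grows down a group as new shells are added.
Neither a single period nor a single group — weigh both effects.
B > F: B lies to the left of F in period 2, so the across-period effect alone puts B larger.
Ca > B: relative to B, both the across-period and down-group shifts push Ca's atomic radius up.
For reference (pm): B 85, F 64, Ca 171.
The largest atomic radius among these belongs to Ca.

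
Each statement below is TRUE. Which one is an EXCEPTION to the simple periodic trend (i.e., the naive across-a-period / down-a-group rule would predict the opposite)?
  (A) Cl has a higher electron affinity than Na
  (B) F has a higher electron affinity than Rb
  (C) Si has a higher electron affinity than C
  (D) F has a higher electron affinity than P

(C)

The general trend: electron affinity increases across a period and decreases down a group.
(A) Cl (period 3, group 17) vs Na (period 3, group 1): the stated order agrees with the simple trend.
(B) F (period 2, group 17) vs Rb (period 5, group 1): the stated order agrees with the simple trend.
(C) Si (period 3, group 14) vs C (period 2, group 14): the stated order contradicts the simple trend.
(D) F (period 2, group 17) vs P (period 3, group 15): the stated order agrees with the simple trend.
The exception is (C): Si's larger, more diffuse 3p orbitals accept an added electron slightly more readily than C's compact 2p.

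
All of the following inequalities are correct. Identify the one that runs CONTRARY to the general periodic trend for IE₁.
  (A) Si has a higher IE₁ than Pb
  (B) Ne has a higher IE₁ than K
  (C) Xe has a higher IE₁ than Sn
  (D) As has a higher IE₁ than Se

(D)

The general trend: IE₁ increases across a period and decreases down a group.
(A) Si (period 3, group 14) vs Pb (period 6, group 14): the stated order agrees with the simple trend.
(B) Ne (period 2, group 18) vs K (period 4, group 1): the stated order agrees with the simple trend.
(C) Xe (period 5, group 18) vs Sn (period 5, group 14): the stated order agrees with the simple trend.
(D) As (period 4, group 15) vs Se (period 4, group 16): the stated order contradicts the simple trend.
The exception is (D): Se (4p⁴) ionizes more easily than half-filled As (4p³).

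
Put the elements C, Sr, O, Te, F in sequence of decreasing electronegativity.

F > O > C > Te > Sr

C is in period 2, group 14; O is in period 2, group 16; F is in period 2, group 17; Sr is in period 5, group 2; Te is in period 5, group 16.
EN rises left→right (higher Z_eff, smaller atoms) and falls top→bottom (larger, more shielded atoms).
Here both period and group differ, so the two effects have to be weighed against each other.
Te > Sr: both are in period 5; the period trend gives Te the larger value.
C > Te: the two effects oppose for this pair; the down-group effect wins (2.55 vs 2.10).
O > C: both are in period 2; the period trend gives O the larger value.
F > O: F lies to the right of O in period 2, so the across-period effect alone puts F higher.
For reference (Pauling): C 2.55, O 3.44, F 3.98, Sr 0.95, Te 2.10.
So from highest to lowest: F > O > C > Te > Sr.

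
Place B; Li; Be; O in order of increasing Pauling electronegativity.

Li is in period 2, group 1; Be is in period 2, group 2; B is in period 2, group 13; O is in period 2, group 16.
Smaller atoms with higher effective nuclear charge are more electronegative.
All lie in period 2, so electronegativity increases left to right.
So from lowest to highest: Li < Be < B < O.

Li, Be, B, O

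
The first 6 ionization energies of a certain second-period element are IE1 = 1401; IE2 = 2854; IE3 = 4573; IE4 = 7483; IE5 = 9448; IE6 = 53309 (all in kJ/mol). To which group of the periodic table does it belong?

Group 15

Look for the largest jump between consecutive ionization energies: IE6/IE5 ≈ 5.6, far larger than any earlier ratio.
That jump marks the point where a core electron is being removed. So the atom has 5 valence electrons.
A main-group element with 5 valence electrons is in group 15.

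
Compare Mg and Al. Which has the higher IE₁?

Mg

IE₁ increases left→right with effective nuclear charge and decreases top→bottom as the valence shell moves farther out.
All lie in period 3; the across-period trend (first ionization energy increases left to right) applies, with the exception below.
Note the exception: Mg has a higher first ionization energy than Al, contrary to the simple trend — Al's single 3p electron is easier to remove than one from Mg's filled 3s².
Tabulated first ionization energy (kJ/mol): Mg 738, Al 578.
So Mg has the higher IE₁ (Mg > Al).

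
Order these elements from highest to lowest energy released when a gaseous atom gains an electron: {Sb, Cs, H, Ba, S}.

S > Sb > H > Cs > Ba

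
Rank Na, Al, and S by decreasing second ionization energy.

Na > S > Al

The second ionization energy removes an electron from the +1 ion. For each element: Na⁺ is the bare [Ne] core; Al⁺ still has 2 valence electrons; S⁺ still has 5 valence electrons.
Breaking into a closed-shell core is much more expensive than removing a leftover valence electron — Na has the largest IE_2 here.
Valence configurations: Al⁺ [Ne]3s², S⁺ [Ne]3s²3p³.
Approximate IE_2 values (kJ/mol): Na 4562, Al 1817, S 2252.
Hence IE_2: Al < S < Na.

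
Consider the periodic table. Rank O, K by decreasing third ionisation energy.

O, K

The third ionization energy removes an electron from the +2 ion. For each element: O²⁺ still has 4 valence electrons; K²⁺ is already 1 electron into the core.
Usually core removal costs more than valence removal, but here the competition is close: a tightly held n=2 valence electron can cost more to remove than an n=3 core electron, so the actual values have to decide it.
The numbers (kJ/mol): O 5300, K 4420.
Putting it together, IE_3: K < O.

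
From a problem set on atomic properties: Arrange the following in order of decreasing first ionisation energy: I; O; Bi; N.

N > O > I > Bi

Removing the outermost electron gets harder across a period and easier down a group.
Neither a single period nor a single group — weigh both effects.
I > Bi: both effects reinforce here, so I is clearly the higher of the two.
O > I: the two effects oppose for this pair; the down-group effect wins (1314 vs 1008 kJ/mol).
N > O: this pair runs against the simple trend — see the exception note.
Note the exception: N has a higher first ionization energy than O, contrary to the simple trend — pairing an electron in O's 2p⁴ costs repulsion energy, so O ionizes more easily than half-filled N (2p³).
For reference (kJ/mol): N 1402, O 1314, I 1008, Bi 703.
So from highest to lowest: N > O > I > Bi.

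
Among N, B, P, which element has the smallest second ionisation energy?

P

Consider each +1 ion: N⁺ still has 4 valence electrons; B⁺ still has 2 valence electrons; P⁺ still has 4 valence electrons.
All are still removing valence electrons, so compare the +1 ions as you would atoms: IE_2 generally rises across a period (higher Z_eff) and falls down a group (larger shell), subject to the usual subshell exceptions.
Valence configurations: N⁺ [He]2s²2p², B⁺ [He]2s², P⁺ [Ne]3s²3p².
Approximate IE_2 values (kJ/mol): N 2856, B 2427, P 1907.
So the second ionization energies run P < B < N.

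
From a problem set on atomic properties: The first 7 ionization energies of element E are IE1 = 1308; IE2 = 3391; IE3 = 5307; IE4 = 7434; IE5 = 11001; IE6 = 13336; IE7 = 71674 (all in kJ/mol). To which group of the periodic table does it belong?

Look for the largest jump between consecutive ionization energies: IE7/IE6 ≈ 5.4, far larger than any earlier ratio.
That jump marks the point where a core electron is being removed. So the atom has 6 valence electrons.
A main-group element with 6 valence electrons is in group 16.

Group 16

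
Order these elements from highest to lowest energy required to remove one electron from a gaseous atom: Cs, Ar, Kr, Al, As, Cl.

Al is in period 3, group 13; Cl is in period 3, group 17; Ar is in period 3, group 18; As is in period 4, group 15; Kr is in period 4, group 18; Cs is in period 6, group 1.
IE₁ increases left→right with effective nuclear charge and decreases top→bottom as the valence shell moves farther out.
Here both period and group differ, so the two effects have to be weighed against each other.
Al > Cs: both effects reinforce here, so Al is clearly the higher of the two.
As > Al: period and group pull opposite ways; the across-period shift dominates (947 vs 578 kJ/mol).
Cl > As: both effects reinforce here, so Cl is clearly the higher of the two.
Kr > Cl: period and group pull opposite ways; the across-period shift dominates (1351 vs 1251 kJ/mol).
Ar > Kr: Ar sits above Kr in group 18, so the down-group effect alone puts Ar higher.
Tabulated first ionization energy (kJ/mol): Al 578, Cl 1251, Ar 1521, As 947, Kr 1351, Cs 376.
So from highest to lowest: Ar > Kr > Cl > As > Al > Cs.

Ar > Kr > Cl > As > Al > Cs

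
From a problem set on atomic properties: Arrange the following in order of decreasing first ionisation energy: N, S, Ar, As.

Ar > N > S > As

N is in period 2, group 15; S is in period 3, group 16; Ar is in period 3, group 18; As is in period 4, group 15.
Across a period the outer electron is held more tightly (higher IE₁); down a group it sits in a higher shell, more shielded, and comes off more easily.
Neither a single period nor a single group — weigh both effects.
S > As: both effects reinforce here, so S is clearly the higher of the two.
N > S: period and group pull opposite ways; the down-group shift dominates (1402 vs 1000 kJ/mol).
Ar > N: the two effects oppose for this pair; the across-period effect wins (1521 vs 1402 kJ/mol).
For reference (kJ/mol): N 1402, S 1000, Ar 1521, As 947.
So from highest to lowest: Ar > N > S > As.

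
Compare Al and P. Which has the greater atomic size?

Al

Al is in period 3, group 13; P is in period 3, group 15.
Atomic radius shrinks across a period as nuclear charge pulls the same shell inward, and grows down a group as new shells are added.
All lie in period 3, so atomic radius increases right to left.
So Al has the greater atomic size (Al > P).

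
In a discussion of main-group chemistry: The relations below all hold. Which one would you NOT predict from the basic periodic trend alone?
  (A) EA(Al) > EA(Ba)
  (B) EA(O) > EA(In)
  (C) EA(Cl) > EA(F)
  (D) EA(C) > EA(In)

The general trend: electron affinity increases across a period and decreases down a group.
(A) Al (period 3, group 13) vs Ba (period 6, group 2): the stated order agrees with the simple trend.
(B) O (period 2, group 16) vs In (period 5, group 13): the stated order agrees with the simple trend.
(C) Cl (period 3, group 17) vs F (period 2, group 17): the stated order contradicts the simple trend.
(D) C (period 2, group 14) vs In (period 5, group 13): the stated order agrees with the simple trend.
The exception is (C): F's small 2p subshell makes the incoming electron feel strong e⁻–e⁻ repulsion, so Cl actually releases more energy on gaining an electron.

(C)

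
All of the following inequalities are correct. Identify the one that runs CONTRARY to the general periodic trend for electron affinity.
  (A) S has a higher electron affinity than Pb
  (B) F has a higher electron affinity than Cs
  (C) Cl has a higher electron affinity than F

(C)

The general trend: electron affinity increases across a period and decreases down a group.
(A) S (period 3, group 16) vs Pb (period 6, group 14): the stated order agrees with the simple trend.
(B) F (period 2, group 17) vs Cs (period 6, group 1): the stated order agrees with the simple trend.
(C) Cl (period 3, group 17) vs F (period 2, group 17): the stated order contradicts the simple trend.
The exception is (C): F's small 2p subshell makes the incoming electron feel strong e⁻–e⁻ repulsion, so Cl actually releases more energy on gaining an electron.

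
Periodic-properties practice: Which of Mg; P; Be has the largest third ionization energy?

After 2 electrons have been removed, what remains? Mg²⁺ is the bare [Ne] core; P²⁺ still has 3 valence electrons; Be²⁺ is the bare [He] core.
Breaking into a closed-shell core is much more expensive than removing a leftover valence electron — Mg and Be have the largest IE_3 here.
Tabulated IE_3 (kJ/mol): Mg 7733, P 2914, Be 14849.
So the third ionization energies run P < Mg < Be.

Be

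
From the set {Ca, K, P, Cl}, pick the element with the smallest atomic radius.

P is in period 3, group 15; Cl is in period 3, group 17; K is in period 4, group 1; Ca is in period 4, group 2.
Radius decreases left→right (rising Z_eff, same n) and increases top→bottom (higher n).
These span different periods and groups, so the two trends combine.
P > Cl: both are in period 3; the period trend gives P the larger value.
Ca > P: relative to P, both the across-period and down-group shifts push Ca's atomic radius up.
K > Ca: K lies to the left of Ca in period 4, so the across-period effect alone puts K larger.
Tabulated atomic radius (pm): P 111, Cl 99, K 196, Ca 171.
The smallest atomic radius among these belongs to Cl.

Cl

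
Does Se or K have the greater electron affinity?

K is in period 4, group 1; Se is in period 4, group 16.
Electron affinity generally becomes more exothermic across a period toward the halogens and less exothermic down a group.
All lie in period 4, so electron affinity increases left to right.
So Se has the greater electron affinity (Se > K).

Se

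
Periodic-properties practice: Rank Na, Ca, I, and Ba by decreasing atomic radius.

Ba > Ca > Na > I

Na is in period 3, group 1; Ca is in period 4, group 2; I is in period 5, group 17; Ba is in period 6, group 2.
Atomic radius shrinks across a period as nuclear charge pulls the same shell inward, and grows down a group as new shells are added.
Neither a single period nor a single group — weigh both effects.
Na > I: period and group pull opposite ways; the across-period shift dominates (155 vs 133 pm).
Ca > Na: the two effects oppose for this pair; the down-group effect wins (171 vs 155 pm).
Ba > Ca: Ba sits below Ca in group 2, so the down-group effect alone puts Ba larger.
Tabulated atomic radius (pm): Na 155, Ca 171, I 133, Ba 196.
So from largest to smallest: Ba > Ca > Na > I.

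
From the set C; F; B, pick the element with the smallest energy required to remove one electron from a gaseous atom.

B

B is in period 2, group 13; C is in period 2, group 14; F is in period 2, group 17.
IE₁ increases left→right with effective nuclear charge and decreases top→bottom as the valence shell moves farther out.
All lie in period 2, so first ionization energy increases left to right.
The smallest energy required to remove one electron from a gaseous atom among these belongs to B.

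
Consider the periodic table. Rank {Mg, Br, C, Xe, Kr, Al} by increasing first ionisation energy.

C is in period 2, group 14; Mg is in period 3, group 2; Al is in period 3, group 13; Br is in period 4, group 17; Kr is in period 4, group 18; Xe is in period 5, group 18.
Removing the outermost electron gets harder across a period and easier down a group.
Here both period and group differ, so the two effects have to be weighed against each other.
Mg > Al: this pair runs against the simple trend — see the exception note.
C > Mg: relative to Mg, both the across-period and down-group shifts push C's first ionization energy up.
Br > C: the two effects oppose for this pair; the across-period effect wins (1140 vs 1086 kJ/mol).
Xe > Br: the two effects oppose for this pair; the across-period effect wins (1170 vs 1140 kJ/mol).
Kr > Xe: they share group 18; the group trend gives Kr the larger value.
Note the exception: Mg has a higher first ionization energy than Al, contrary to the simple trend — Al's single 3p electron is easier to remove than one from Mg's filled 3s².
Tabulated first ionization energy (kJ/mol): C 1086, Mg 738, Al 578, Br 1140, Kr 1351, Xe 1170.
So from lowest to highest: Al < Mg < C < Br < Xe < Kr.

Al < Mg < C < Br < Xe < Kr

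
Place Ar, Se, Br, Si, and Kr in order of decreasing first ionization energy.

Ar, Kr, Br, Se, Si

Si is in period 3, group 14; Ar is in period 3, group 18; Se is in period 4, group 16; Br is in period 4, group 17; Kr is in period 4, group 18.
IE₁ increases left→right with effective nuclear charge and decreases top→bottom as the valence shell moves farther out.
Here both period and group differ, so the two effects have to be weighed against each other.
Se > Si: period and group pull opposite ways; the across-period shift dominates (941 vs 786 kJ/mol).
Br > Se: both are in period 4; the period trend gives Br the larger value.
Kr > Br: Kr lies to the right of Br in period 4, so the across-period effect alone puts Kr higher.
Ar > Kr: they share group 18; the group trend gives Ar the larger value.
For reference (kJ/mol): Si 786, Ar 1521, Se 941, Br 1140, Kr 1351.
So from highest to lowest: Ar > Kr > Br > Se > Si.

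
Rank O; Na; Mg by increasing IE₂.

Mg < O < Na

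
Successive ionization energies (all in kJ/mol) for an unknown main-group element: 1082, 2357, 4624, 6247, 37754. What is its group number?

Group 14

Look for the largest jump between consecutive ionization energies: IE5/IE4 ≈ 6.0, far larger than any earlier ratio.
That jump marks the point where a core electron is being removed. So the atom has 4 valence electrons.
A main-group element with 4 valence electrons is in group 14.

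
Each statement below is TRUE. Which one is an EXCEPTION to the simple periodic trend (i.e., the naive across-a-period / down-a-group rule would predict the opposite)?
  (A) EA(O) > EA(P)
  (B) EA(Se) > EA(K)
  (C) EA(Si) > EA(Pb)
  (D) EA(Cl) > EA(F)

(D)

The general trend: electron affinity increases across a period and decreases down a group.
(A) O (period 2, group 16) vs P (period 3, group 15): the stated order agrees with the simple trend.
(B) Se (period 4, group 16) vs K (period 4, group 1): the stated order agrees with the simple trend.
(C) Si (period 3, group 14) vs Pb (period 6, group 14): the stated order agrees with the simple trend.
(D) Cl (period 3, group 17) vs F (period 2, group 17): the stated order contradicts the simple trend.
The exception is (D): F's small 2p subshell makes the incoming electron feel strong e⁻–e⁻ repulsion, so Cl actually releases more energy on gaining an electron.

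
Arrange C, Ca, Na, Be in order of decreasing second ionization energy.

Na > C > Be > Ca

IE_2 is the cost of taking one more electron from the +1 cation: C⁺ still has 3 valence electrons; Ca⁺ still has 1 valence electron; Na⁺ is the bare [Ne] core; Be⁺ still has 1 valence electron.
Breaking into a closed-shell core is much more expensive than removing a leftover valence electron — Na has the largest IE_2 here.
Valence configurations: C⁺ [He]2s²2p¹, Ca⁺ [Ar]4s¹, Be⁺ [He]2s¹.
The numbers (kJ/mol): C 2353, Ca 1145, Na 4562, Be 1757.
Putting it together, IE_2: Ca < Be < C < Na.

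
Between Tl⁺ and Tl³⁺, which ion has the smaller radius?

Tl³⁺

Both ions have Z = 81 protons, but Tl³⁺ has lost more electrons, so its remaining electrons feel a larger effective nuclear charge per electron and are pulled in more tightly.
Higher positive charge → smaller ion, so Tl⁺ > Tl³⁺.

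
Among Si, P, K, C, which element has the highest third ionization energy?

After 2 electrons have been removed, what remains? Si²⁺ still has 2 valence electrons; P²⁺ still has 3 valence electrons; K²⁺ is already 1 electron into the core; C²⁺ still has 2 valence electrons.
Usually core removal costs more than valence removal, but here the competition is close: a tightly held n=2 valence electron can cost more to remove than an n=3 core electron, so the actual values have to decide it.
Valence configurations: Si²⁺ [Ne]3s², P²⁺ [Ne]3s²3p¹, C²⁺ [He]2s².
P²⁺ loses a lone 3p electron whereas Si²⁺ must break into a filled 3s² pair, so IE_3(Si) > IE_3(P) even though P has the higher nuclear charge.
Tabulated IE_3 (kJ/mol): Si 3232, P 2914, K 4420, C 4620.
So the third ionization energies run P < Si < K < C.

C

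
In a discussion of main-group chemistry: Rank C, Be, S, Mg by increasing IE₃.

After 2 electrons have been removed, what remains? C²⁺ still has 2 valence electrons; Be²⁺ is the bare [He] core; S²⁺ still has 4 valence electrons; Mg²⁺ is the bare [Ne] core.
Pulling an electron out of a noble-gas core costs far more than removing a remaining valence electron, so Mg and Be sit at the high end of IE_3.
Valence configurations: C²⁺ [He]2s², S²⁺ [Ne]3s²3p².
Tabulated IE_3 (kJ/mol): C 4620, Be 14849, S 3357, Mg 7733.
Overall IE_3 order: S < C < Mg < Be.

S < C < Mg < Be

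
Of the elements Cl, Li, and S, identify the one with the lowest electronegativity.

Li

Li is in period 2, group 1; S is in period 3, group 16; Cl is in period 3, group 17.
Electronegativity increases across a period and decreases down a group, tracking effective nuclear charge and atomic size.
Neither a single period nor a single group — weigh both effects.
S > Li: period and group pull opposite ways; the across-period shift dominates (2.58 vs 0.98).
Cl > S: both are in period 3; the period trend gives Cl the larger value.
Tabulated electronegativity (Pauling): Li 0.98, S 2.58, Cl 3.16.
The lowest electronegativity among these belongs to Li.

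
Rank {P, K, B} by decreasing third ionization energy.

K, B, P

The third ionization energy removes an electron from the +2 ion. For each element: P²⁺ still has 3 valence electrons; K²⁺ is already 1 electron into the core; B²⁺ still has 1 valence electron.
Breaking into a closed-shell core is much more expensive than removing a leftover valence electron — K has the largest IE_3 here.
Valence configurations: P²⁺ [Ne]3s²3p¹, B²⁺ [He]2s¹.
Approximate IE_3 values (kJ/mol): P 2914, K 4420, B 3660.
Putting it together, IE_3: P < B < K.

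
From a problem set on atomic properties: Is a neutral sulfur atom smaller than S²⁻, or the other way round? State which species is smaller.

S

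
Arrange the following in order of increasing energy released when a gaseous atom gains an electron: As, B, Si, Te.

B < As < Si < Te

B is in period 2, group 13; Si is in period 3, group 14; As is in period 4, group 15; Te is in period 5, group 16.
Electron affinity generally becomes more exothermic across a period toward the halogens and less exothermic down a group.
A diagonal step moves right (one effect) and down (the opposite effect) at once.
As > B: period and group pull opposite ways; the across-period shift dominates (78 vs 27 kJ/mol).
Si > As: period and group pull opposite ways; the down-group shift dominates (134 vs 78 kJ/mol).
Te > Si: period and group pull opposite ways; the across-period shift dominates (190 vs 134 kJ/mol).
For reference (kJ/mol): B 27, Si 134, As 78, Te 190.
So from lowest to highest: B < As < Si < Te.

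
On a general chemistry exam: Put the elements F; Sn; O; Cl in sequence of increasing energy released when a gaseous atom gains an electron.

Sn < O < F < Cl

Electron affinity generally becomes more exothermic across a period toward the halogens and less exothermic down a group.
These span different periods and groups, so the two trends combine.
O > Sn: relative to Sn, both the across-period and down-group shifts push O's electron affinity up.
F > O: F lies to the right of O in period 2, so the across-period effect alone puts F higher.
Cl > F: this pair runs against the simple trend — see the exception note.
Note the exception: Cl has a higher electron affinity than F, contrary to the simple trend — F's small 2p subshell makes the incoming electron feel strong e⁻–e⁻ repulsion, so Cl actually releases more energy on gaining an electron.
Tabulated electron affinity (kJ/mol): O 141, F 328, Cl 349, Sn 107.
So from lowest to highest: Sn < O < F < Cl.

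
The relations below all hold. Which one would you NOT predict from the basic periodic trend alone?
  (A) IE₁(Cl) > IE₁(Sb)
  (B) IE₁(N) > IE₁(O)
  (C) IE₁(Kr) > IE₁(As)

(B)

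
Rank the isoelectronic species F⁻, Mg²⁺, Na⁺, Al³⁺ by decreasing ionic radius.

F⁻ > Na⁺ > Mg²⁺ > Al³⁺

All of these have 10 electrons, so size is governed by nuclear charge alone: the more protons, the stronger the pull on the same electron cloud, and the smaller the ion.
Nuclear charges: Al³⁺ (Z=13), Mg²⁺ (Z=12), Na⁺ (Z=11), F⁻ (Z=9).
Largest to smallest: F⁻ > Na⁺ > Mg²⁺ > Al³⁺.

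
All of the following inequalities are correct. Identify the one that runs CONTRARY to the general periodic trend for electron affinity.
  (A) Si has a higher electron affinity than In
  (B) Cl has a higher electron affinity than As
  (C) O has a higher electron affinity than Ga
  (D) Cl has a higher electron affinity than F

The general trend: electron affinity increases across a period and decreases down a group.
(A) Si (period 3, group 14) vs In (period 5, group 13): the stated order agrees with the simple trend.
(B) Cl (period 3, group 17) vs As (period 4, group 15): the stated order agrees with the simple trend.
(C) O (period 2, group 16) vs Ga (period 4, group 13): the stated order agrees with the simple trend.
(D) Cl (period 3, group 17) vs F (period 2, group 17): the stated order contradicts the simple trend.
The exception is (D): F's small 2p subshell makes the incoming electron feel strong e⁻–e⁻ repulsion, so Cl actually releases more energy on gaining an electron.

(D)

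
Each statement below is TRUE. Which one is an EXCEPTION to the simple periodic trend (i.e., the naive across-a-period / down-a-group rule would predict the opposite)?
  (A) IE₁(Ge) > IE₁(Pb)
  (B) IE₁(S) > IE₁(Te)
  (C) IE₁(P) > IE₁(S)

(C)

The general trend: IE₁ increases across a period and decreases down a group.
(A) Ge (period 4, group 14) vs Pb (period 6, group 14): the stated order agrees with the simple trend.
(B) S (period 3, group 16) vs Te (period 5, group 16): the stated order agrees with the simple trend.
(C) P (period 3, group 15) vs S (period 3, group 16): the stated order contradicts the simple trend.
The exception is (C): S (3p⁴) ionizes more easily than half-filled P (3p³) because the paired 3p electron in S is pushed out by e⁻–e⁻ repulsion.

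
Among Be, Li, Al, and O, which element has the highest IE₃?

Be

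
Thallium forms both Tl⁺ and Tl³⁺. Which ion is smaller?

Both ions have Z = 81 protons, but Tl³⁺ has lost more electrons, so its remaining electrons feel a larger effective nuclear charge per electron and are pulled in more tightly.
Higher positive charge → smaller ion, so Tl⁺ > Tl³⁺.

Tl³⁺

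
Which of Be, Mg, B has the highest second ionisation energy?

After 1 electron has been removed, what remains? Be⁺ still has 1 valence electron; Mg⁺ still has 1 valence electron; B⁺ still has 2 valence electrons.
All are still removing valence electrons, so compare the +1 ions as you would atoms: IE_2 generally rises across a period (higher Z_eff) and falls down a group (larger shell), subject to the usual subshell exceptions.
Valence configurations: Be⁺ [He]2s¹, Mg⁺ [Ne]3s¹, B⁺ [He]2s².
The numbers (kJ/mol): Be 1757, Mg 1451, B 2427.
So the second ionization energies run Mg < Be < B.

B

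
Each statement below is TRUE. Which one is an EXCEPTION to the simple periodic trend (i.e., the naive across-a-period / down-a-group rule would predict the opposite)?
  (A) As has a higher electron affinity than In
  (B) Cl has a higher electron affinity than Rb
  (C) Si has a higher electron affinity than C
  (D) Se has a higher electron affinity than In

(C)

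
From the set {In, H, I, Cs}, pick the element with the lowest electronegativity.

Cs

H is in period 1, group 1; In is in period 5, group 13; I is in period 5, group 17; Cs is in period 6, group 1.
Atoms toward the upper right of the periodic table pull bonding electrons most strongly.
These span different periods and groups, so the two trends combine.
In > Cs: both effects reinforce here, so In is clearly the higher of the two.
H > In: the two effects oppose for this pair; the down-group effect wins (2.20 vs 1.78).
I > H: the two effects oppose for this pair; the across-period effect wins (2.66 vs 2.20).
For reference (Pauling): H 2.20, In 1.78, I 2.66, Cs 0.79.
The lowest electronegativity among these belongs to Cs.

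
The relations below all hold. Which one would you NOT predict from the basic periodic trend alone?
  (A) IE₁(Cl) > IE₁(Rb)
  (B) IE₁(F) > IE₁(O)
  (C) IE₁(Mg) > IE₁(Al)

(C)

The general trend: IE₁ increases across a period and decreases down a group.
(A) Cl (period 3, group 17) vs Rb (period 5, group 1): the stated order agrees with the simple trend.
(B) F (period 2, group 17) vs O (period 2, group 16): the stated order agrees with the simple trend.
(C) Mg (period 3, group 2) vs Al (period 3, group 13): the stated order contradicts the simple trend.
The exception is (C): Al's single 3p electron is easier to remove than one from Mg's filled 3s².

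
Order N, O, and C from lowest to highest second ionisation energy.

C < N < O

The second ionization energy removes an electron from the +1 ion. For each element: N⁺ still has 4 valence electrons; O⁺ still has 5 valence electrons; C⁺ still has 3 valence electrons.
All are still removing valence electrons, so compare the +1 ions as you would atoms: IE_2 generally rises across a period (higher Z_eff) and falls down a group (larger shell), subject to the usual subshell exceptions.
Valence configurations: N⁺ [He]2s²2p², O⁺ [He]2s²2p³, C⁺ [He]2s²2p¹.
Approximate IE_2 values (kJ/mol): N 2856, O 3388, C 2353.
Overall IE_2 order: C < N < O.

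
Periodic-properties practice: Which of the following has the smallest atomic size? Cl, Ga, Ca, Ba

Cl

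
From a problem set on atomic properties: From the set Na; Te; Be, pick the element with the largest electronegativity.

Te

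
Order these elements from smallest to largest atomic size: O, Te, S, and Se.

O < S < Se < Te

O is in period 2, group 16; S is in period 3, group 16; Se is in period 4, group 16; Te is in period 5, group 16.
Radius decreases left→right (rising Z_eff, same n) and increases top→bottom (higher n).
All are in group 16, so atomic radius increases down the group.
So from smallest to largest: O < S < Se < Te.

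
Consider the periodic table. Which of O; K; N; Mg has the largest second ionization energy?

Consider each +1 ion: O⁺ still has 5 valence electrons; K⁺ is the bare [Ar] core; N⁺ still has 4 valence electrons; Mg⁺ still has 1 valence electron.
Usually core removal costs more than valence removal, but here the competition is close: a tightly held n=2 valence electron can cost more to remove than an n=3 core electron, so the actual values have to decide it.
Valence configurations: O⁺ [He]2s²2p³, N⁺ [He]2s²2p², Mg⁺ [Ne]3s¹.
The numbers (kJ/mol): O 3388, K 3052, N 2856, Mg 1451.
Hence IE_2: Mg < N < K < O.

O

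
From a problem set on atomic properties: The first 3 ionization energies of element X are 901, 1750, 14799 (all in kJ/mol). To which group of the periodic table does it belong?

Group 2

Look for the largest jump between consecutive ionization energies: IE3/IE2 ≈ 8.5, far larger than any earlier ratio.
That jump marks the point where a core electron is being removed. So the atom has 2 valence electrons.
A main-group element with 2 valence electrons is in group 2.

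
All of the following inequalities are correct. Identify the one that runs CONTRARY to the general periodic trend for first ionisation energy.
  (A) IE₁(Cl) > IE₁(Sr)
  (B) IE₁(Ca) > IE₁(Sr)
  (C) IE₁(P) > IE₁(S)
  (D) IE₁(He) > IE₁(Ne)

The general trend: first ionisation energy increases across a period and decreases down a group.
(A) Cl (period 3, group 17) vs Sr (period 5, group 2): the stated order agrees with the simple trend.
(B) Ca (period 4, group 2) vs Sr (period 5, group 2): the stated order agrees with the simple trend.
(C) P (period 3, group 15) vs S (period 3, group 16): the stated order contradicts the simple trend.
(D) He (period 1, group 18) vs Ne (period 2, group 18): the stated order agrees with the simple trend.
The exception is (C): S (3p⁴) ionizes more easily than half-filled P (3p³) because the paired 3p electron in S is pushed out by e⁻–e⁻ repulsion.

(C)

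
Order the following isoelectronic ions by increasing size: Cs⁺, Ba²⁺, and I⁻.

All of these have 54 electrons, so size is governed by nuclear charge alone: the more protons, the stronger the pull on the same electron cloud, and the smaller the ion.
Nuclear charges: Ba²⁺ (Z=56), Cs⁺ (Z=55), I⁻ (Z=53).
Smallest to largest: Ba²⁺ < Cs⁺ < I⁻.

Ba²⁺, Cs⁺, I⁻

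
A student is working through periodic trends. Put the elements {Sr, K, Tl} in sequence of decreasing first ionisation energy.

Tl > Sr > K

First ionization energy rises across a period (greater Z_eff holds electrons more tightly) and falls down a group (valence electrons are farther from the nucleus).
A diagonal step moves right (one effect) and down (the opposite effect) at once.
Sr > K: period and group pull opposite ways; the across-period shift dominates (550 vs 419 kJ/mol).
Tl > Sr: the two effects oppose for this pair; the across-period effect wins (589 vs 550 kJ/mol).
Approximate values (kJ/mol): K 419, Sr 550, Tl 589.
So from highest to lowest: Tl > Sr > K.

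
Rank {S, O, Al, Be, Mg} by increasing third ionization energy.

Al, S, O, Mg, Be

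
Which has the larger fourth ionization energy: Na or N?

After 3 electrons have been removed, what remains? Na³⁺ is already 2 electrons into the core; N³⁺ still has 2 valence electrons.
Core electrons are held far more tightly than valence electrons, so Na tops the IE_4 order.
Tabulated IE_4 (kJ/mol): Na 9543, N 7475.
So the fourth ionization energies run N < Na.

Na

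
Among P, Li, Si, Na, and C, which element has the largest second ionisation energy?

Li

Consider each +1 ion: P⁺ still has 4 valence electrons; Li⁺ is the bare [He] core; Si⁺ still has 3 valence electrons; Na⁺ is the bare [Ne] core; C⁺ still has 3 valence electrons.
Pulling an electron out of a noble-gas core costs far more than removing a remaining valence electron, so Na and Li sit at the high end of IE_2.
Valence configurations: P⁺ [Ne]3s²3p², Si⁺ [Ne]3s²3p¹, C⁺ [He]2s²2p¹.
Approximate IE_2 values (kJ/mol): P 1907, Li 7298, Si 1577, Na 4562, C 2353.
Overall IE_2 order: Si < P < C < Na < Li.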